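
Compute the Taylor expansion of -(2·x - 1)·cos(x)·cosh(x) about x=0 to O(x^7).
x^5/3 - x^4/6 - 2·x + 1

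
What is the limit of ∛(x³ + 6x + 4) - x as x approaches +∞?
This is an ∞ − ∞ indeterminate form.
Multiply by (A² + AB + B²)/(A² + AB + B²) where A = ∛(x³+6x + 4), B = x to use A³ − B³ = (A−B)(A²+AB+B²); the x³ terms cancel, leaving (6x + 4)/(A²+AB+B²) with denominator ~ 3x², so the limit is 0.
Limit = 0.

Final answer: 0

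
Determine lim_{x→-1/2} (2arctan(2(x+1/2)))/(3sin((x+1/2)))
Both numerator and denominator → 0 as x → -1/2; this is a 0/0 indeterminate form.
Expand each to leading order near x = -1/2: numerator ~ 4·(x + 1/2), denominator ~ 3·(x + 1/2).
The limit of the ratio is 4/3.

Final answer: 4/3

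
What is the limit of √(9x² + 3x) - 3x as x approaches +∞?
As x → +∞: multiply by the conjugate to get (3x)/(√(9x²+3x)+3x); the denominator ~ 6x, so the limit is 3/6 = 1/2.
Limit = 1/2.

Final answer: 1/2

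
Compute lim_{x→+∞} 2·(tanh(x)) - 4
Evaluate the dominant behaviour as x → +∞; each term tends to a finite value or vanishes.
Limit = -2.

Final answer: -2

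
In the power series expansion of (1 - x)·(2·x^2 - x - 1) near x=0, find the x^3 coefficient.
Expand to order 3: (1 - x)·(2·x^2 - x - 1) = -2·x^3 + 3·x^2 - 1 + O(x^4).
The coefficient of x^3 is -2.

Final answer: -2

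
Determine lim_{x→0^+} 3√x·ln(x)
This is a 0·∞ indeterminate form at x → 0⁺.
Rewrite the product as 3·ln(x) / x^(-1/2) and apply L'Hôpital, or use the standard hierarchy x^(-1/2) ≫ |ln x| as x → 0⁺.
The indeterminate product → 0, so the limit = 0.

Final answer: 0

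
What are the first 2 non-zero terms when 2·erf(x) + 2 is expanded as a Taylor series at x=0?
4·x/√(π) + 2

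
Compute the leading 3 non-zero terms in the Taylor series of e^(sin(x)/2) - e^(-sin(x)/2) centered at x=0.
-23·x^5/1920 - x^3/8 + x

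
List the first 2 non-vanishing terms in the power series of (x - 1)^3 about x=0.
3·x - 1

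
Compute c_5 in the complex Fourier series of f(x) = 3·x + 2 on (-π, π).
Compute the real Fourier coefficients first: a_5 = 0, b_5 = 6/5.
Then c_5 = (a_5 − i·b_5)/2 = -3·i/5.

Final answer: -3·i/5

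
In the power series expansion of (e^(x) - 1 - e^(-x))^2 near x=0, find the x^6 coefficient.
Expand to order 6: (e^(x) - 1 - e^(-x))^2 = 8·x^6/45 - x^5/30 + 4·x^4/3 - 2·x^3/3 + 4·x^2 - 4·x + 1 + O(x^7).
The coefficient of x^6 is 8/45.

Final answer: 8/45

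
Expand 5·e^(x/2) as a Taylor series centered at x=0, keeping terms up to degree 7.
x^7/129024 + x^6/9216 + x^5/768 + 5·x^4/384 + 5·x^3/48 + 5·x^2/8 + 5·x/2 + 5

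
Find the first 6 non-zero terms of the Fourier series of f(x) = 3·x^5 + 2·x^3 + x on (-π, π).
(-116·π^2 + 6·π^4 + 698)·sin(x) + (-3·π^4 - 41/2 + 13·π^2)·sin(2·x) + (-28·π^2/9 + 74/27 + 2·π^4)·sin(3·x) + (-3·π^4/2 - 53/64 + 7·π^2/8)·sin(4·x) + (-4·π^2/25 + 274/625 + 6·π^4/5)·sin(5·x) + (-π^4 - π^2/9 - 17/54)·sin(6·x)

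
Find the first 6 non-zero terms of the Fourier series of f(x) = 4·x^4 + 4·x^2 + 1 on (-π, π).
(176 - 32·π^2)·cos(x) + (-8 + 8·π^2)·cos(2·x) + (16/27 - 32·π^2/9)·cos(3·x) + (1/4 + 2·π^2)·cos(4·x) + (-32·π^2/25 - 208/625)·cos(5·x) + 1 + 4·π^2/3 + 4·π^4/5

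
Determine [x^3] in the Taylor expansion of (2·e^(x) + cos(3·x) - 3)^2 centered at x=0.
Expand to order 3: (2·e^(x) + cos(3·x) - 3)^2 = -14·x^3 + 4·x^2 + O(x^4).
The coefficient of x^3 is -14.

Final answer: -14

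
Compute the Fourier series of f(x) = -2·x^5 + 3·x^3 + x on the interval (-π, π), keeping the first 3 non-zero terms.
(-514 - 4·π^4 + 86·π^2)·sin(x) + (-13·π^2 + 37/2 + 2·π^4)·sin(2·x) + (-4·π^4/3 - 214/81 + 134·π^2/27)·sin(3·x)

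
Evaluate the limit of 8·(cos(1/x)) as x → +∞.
Evaluate the dominant behaviour as x → +∞; each term tends to a finite value or vanishes.
Limit = 8.

Final answer: 8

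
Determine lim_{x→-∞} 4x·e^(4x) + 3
The product is a 0·∞ indeterminate form at x → -∞.
Rewrite the product as 4x / e^(-4x) (an ∞/∞ form) and apply L'Hôpital, or use the standard hierarchy e^(4|x|) ≫ |x| as x → -∞.
The indeterminate product → 0, so the limit = 3.

Final answer: 3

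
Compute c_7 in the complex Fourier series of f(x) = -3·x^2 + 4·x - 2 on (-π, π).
Compute the real Fourier coefficients first: a_7 = 12/49, b_7 = 8/7.
Then c_7 = (a_7 − i·b_7)/2 = 6/49 - 4·i/7.

Final answer: 6/49 - 4·i/7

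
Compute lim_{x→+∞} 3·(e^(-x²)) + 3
Evaluate the dominant behaviour as x → +∞; each term tends to a finite value or vanishes.
Limit = 3.

Final answer: 3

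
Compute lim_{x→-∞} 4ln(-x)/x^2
This is an ∞/∞ indeterminate form as x → -∞.
Compare growth rates of the dominant terms (exponentials ≫ polynomials ≫ logarithms), or apply L'Hôpital's rule; the quotient → 0.
Limit = 0.

Final answer: 0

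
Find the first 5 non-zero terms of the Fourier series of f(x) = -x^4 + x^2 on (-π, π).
(-52 + 8·π^2)·cos(x) + (4 - 2·π^2)·cos(2·x) + (-28/27 + 8·π^2/9)·cos(3·x) + (7/16 - π^2/2)·cos(4·x) - π^4/5 + π^2/3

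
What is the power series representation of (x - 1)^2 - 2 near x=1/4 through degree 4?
-23/16 - 3·(x - 1/4)/2 + (x - 1/4)^2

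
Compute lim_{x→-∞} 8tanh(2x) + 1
Evaluate the dominant behaviour as x → -∞; each term tends to a finite value or vanishes.
Limit = -7.

Final answer: -7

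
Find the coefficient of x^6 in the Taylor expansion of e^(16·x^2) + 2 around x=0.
Expand to order 6: e^(16·x^2) + 2 = 2048·x^6/3 + 128·x^4 + 16·x^2 + 3 + O(x^7).
The coefficient of x^6 is 2048/3.

Final answer: 2048/3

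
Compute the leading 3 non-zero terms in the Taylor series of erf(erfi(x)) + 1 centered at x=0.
x^3·(-16/(3·π^2) + 4/(3·π)) + 4·x/π + 1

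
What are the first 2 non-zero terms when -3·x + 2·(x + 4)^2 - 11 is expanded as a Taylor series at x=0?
13·x + 21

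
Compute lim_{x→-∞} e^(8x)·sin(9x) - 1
Evaluate the dominant behaviour as x → -∞; each term tends to a finite value or vanishes.
Limit = -1.

Final answer: -1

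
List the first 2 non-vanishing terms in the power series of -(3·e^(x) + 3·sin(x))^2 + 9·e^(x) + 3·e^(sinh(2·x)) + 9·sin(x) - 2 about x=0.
1 - 12·x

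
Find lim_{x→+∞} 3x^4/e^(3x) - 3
The quotient is an ∞/∞ indeterminate form as x → +∞.
The exponential denominator e^(3x) dominates the polynomial numerator (e^x ≫ x^4 as x → ∞), so the quotient → 0.
Adding the constant: 0 - 3 = -3. Limit = -3.

Final answer: -3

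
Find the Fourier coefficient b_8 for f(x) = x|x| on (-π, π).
b_8 = (1/π) ∫_{-π}^{π} f(x)·sin(8x) dx.
Evaluate the integral (use parity and integration by parts as needed): b_8 = -π/4.

Final answer: -π/4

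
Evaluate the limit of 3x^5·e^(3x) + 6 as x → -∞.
The product is a 0·∞ indeterminate form at x → -∞.
Rewrite the product as 3x^5 / e^(-3x) (an ∞/∞ form) and apply L'Hôpital, or use the standard hierarchy e^(3|x|) ≫ |x^5| as x → -∞.
The indeterminate product → 0, so the limit = 6.

Final answer: 6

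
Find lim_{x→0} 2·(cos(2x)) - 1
Direct substitution at x = 0 gives 1.

Final answer: 1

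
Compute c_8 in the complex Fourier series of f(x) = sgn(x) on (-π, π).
Compute the real Fourier coefficients first: a_8 = 0, b_8 = 0.
Then c_8 = (a_8 − i·b_8)/2 = 0.

Final answer: 0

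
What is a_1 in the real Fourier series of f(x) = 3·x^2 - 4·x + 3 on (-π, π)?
a_1 = (1/π) ∫_{-π}^{π} f(x)·cos(1x) dx.
Evaluate the integral (use parity and integration by parts as needed): a_1 = -12.

Final answer: -12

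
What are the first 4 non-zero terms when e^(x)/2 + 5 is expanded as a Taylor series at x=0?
x^3/12 + x^2/4 + x/2 + 11/2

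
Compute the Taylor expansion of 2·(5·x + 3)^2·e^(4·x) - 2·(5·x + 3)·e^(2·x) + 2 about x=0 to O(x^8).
260024·x^7/315 + 17168·x^6/15 + 3956·x^5/3 + 3644·x^4/3 + 844·x^3 + 402·x^2 + 110·x + 14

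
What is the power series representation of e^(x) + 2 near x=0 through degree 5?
x^5/120 + x^4/24 + x^3/6 + x^2/2 + x + 3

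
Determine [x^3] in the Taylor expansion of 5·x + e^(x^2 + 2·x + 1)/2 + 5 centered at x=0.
Expand to order 3: 5·x + e^(x^2 + 2·x + 1)/2 + 5 = 5·e·x^3/3 + 3·e·x^2/2 + x·(e + 5) + e/2 + 5 + O(x^4).
The coefficient of x^3 is 5·e/3.

Final answer: 5·e/3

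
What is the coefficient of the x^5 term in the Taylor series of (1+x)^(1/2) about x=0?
Expand to order 5: (1+x)^(1/2) = 7·x^5/256 - 5·x^4/128 + x^3/16 - x^2/8 + x/2 + 1 + O(x^6).
The coefficient of x^5 is 7/256.

Final answer: 7/256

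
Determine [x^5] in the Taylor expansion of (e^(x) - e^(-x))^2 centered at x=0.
Expand to order 5: (e^(x) - e^(-x))^2 = 4·x^4/3 + 4·x^2 + O(x^6).
The coefficient of x^5 is 0.

Final answer: 0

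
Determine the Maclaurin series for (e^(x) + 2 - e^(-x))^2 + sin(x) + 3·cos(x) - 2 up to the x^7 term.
x^7/720 + 25·x^6/144 + 3·x^5/40 + 35·x^4/24 + 7·x^3/6 + 5·x^2/2 + 9·x + 5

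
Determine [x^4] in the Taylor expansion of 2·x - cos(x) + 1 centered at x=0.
Expand to order 4: 2·x - cos(x) + 1 = -x^4/24 + x^2/2 + 2·x + O(x^5).
The coefficient of x^4 is -1/24.

Final answer: -1/24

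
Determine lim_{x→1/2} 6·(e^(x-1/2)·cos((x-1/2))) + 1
Direct substitution at x = 1/2 gives 7.

Final answer: 7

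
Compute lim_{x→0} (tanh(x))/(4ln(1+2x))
Both numerator and denominator → 0 as x → 0; this is a 0/0 indeterminate form.
Expand each to leading order near x = 0: numerator ~ x, denominator ~ 8·x.
The limit of the ratio is 1/8.

Final answer: 1/8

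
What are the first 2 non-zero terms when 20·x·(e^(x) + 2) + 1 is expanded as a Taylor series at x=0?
60·x + 1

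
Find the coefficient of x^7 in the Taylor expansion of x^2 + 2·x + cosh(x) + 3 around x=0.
Expand to order 7: x^2 + 2·x + cosh(x) + 3 = x^6/720 + x^4/24 + 3·x^2/2 + 2·x + 4 + O(x^8).
The coefficient of x^7 is 0.

Final answer: 0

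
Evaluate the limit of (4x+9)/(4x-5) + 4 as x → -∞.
Evaluate the dominant behaviour as x → -∞; each term tends to a finite value or vanishes.
Limit = 5.

Final answer: 5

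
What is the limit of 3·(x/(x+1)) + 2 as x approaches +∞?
Evaluate the dominant behaviour as x → +∞; each term tends to a finite value or vanishes.
Limit = 5.

Final answer: 5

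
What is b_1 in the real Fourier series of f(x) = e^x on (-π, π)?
b_1 = (1/π) ∫_{-π}^{π} f(x)·sin(1x) dx.
Evaluate the integral (use parity and integration by parts as needed): b_1 = (-1 + e^(2·π))·e^(-π)/(2·π).

Final answer: (-1 + e^(2·π))·e^(-π)/(2·π)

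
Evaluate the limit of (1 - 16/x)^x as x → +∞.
As x → +∞: this is the defining limit (1 - 16/x)^x → e^(-16).
Limit = e^(-16).

Final answer: e^(-16)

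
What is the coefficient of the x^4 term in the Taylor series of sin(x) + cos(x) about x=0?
Expand to order 4: sin(x) + cos(x) = x^4/24 - x^3/6 - x^2/2 + x + 1 + O(x^5).
The coefficient of x^4 is 1/24.

Final answer: 1/24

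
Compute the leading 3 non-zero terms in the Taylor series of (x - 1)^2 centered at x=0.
x^2 - 2·x + 1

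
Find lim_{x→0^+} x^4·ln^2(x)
This is a 0·∞ indeterminate form at x → 0⁺.
Rewrite the product as ln^2(x) / x^(-4) and apply L'Hôpital, or use the standard hierarchy x^(-4) ≫ |ln x|^2 as x → 0⁺.
The indeterminate product → 0, so the limit = 0.

Final answer: 0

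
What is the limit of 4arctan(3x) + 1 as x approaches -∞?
Evaluate the dominant behaviour as x → -∞; each term tends to a finite value or vanishes.
Limit = 1 - 2·π.

Final answer: 1 - 2·π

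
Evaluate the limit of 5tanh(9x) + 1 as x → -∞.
Evaluate the dominant behaviour as x → -∞; each term tends to a finite value or vanishes.
Limit = -4.

Final answer: -4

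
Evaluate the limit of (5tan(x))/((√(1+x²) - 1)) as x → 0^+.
Both numerator and denominator → 0 as x → 0^+; this is a 0/0 indeterminate form.
Expand each to leading order near x = 0: numerator ~ 5·x, denominator ~ x^2/2.
The limit of the ratio is ∞.

Final answer: ∞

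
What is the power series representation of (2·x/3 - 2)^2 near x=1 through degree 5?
16/9 - 16·(x - 1)/9 + 4·(x - 1)^2/9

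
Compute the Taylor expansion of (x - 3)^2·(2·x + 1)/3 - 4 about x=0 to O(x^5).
2·x^3/3 - 11·x^2/3 + 4·x - 1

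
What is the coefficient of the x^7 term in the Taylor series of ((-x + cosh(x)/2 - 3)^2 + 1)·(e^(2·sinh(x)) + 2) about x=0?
Expand to order 7: ((-x + cosh(x)/2 - 3)^2 + 1)·(e^(2·sinh(x)) + 2) = 3299·x^7/672 + 5723·x^6/720 + 2863·x^5/240 + 131·x^4/8 + 241·x^3/12 + 95·x^2/4 + 59·x/2 + 87/4 + O(x^8).
The coefficient of x^7 is 3299/672.

Final answer: 3299/672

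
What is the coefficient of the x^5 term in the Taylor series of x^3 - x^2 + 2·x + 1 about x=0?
Expand to order 5: x^3 - x^2 + 2·x + 1 = x^3 - x^2 + 2·x + 1 + O(x^6).
The coefficient of x^5 is 0.

Final answer: 0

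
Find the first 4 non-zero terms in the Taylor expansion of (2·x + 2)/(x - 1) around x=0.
-4·x^3 - 4·x^2 - 4·x - 2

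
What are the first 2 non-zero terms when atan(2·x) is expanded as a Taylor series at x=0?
-8·x^3/3 + 2·x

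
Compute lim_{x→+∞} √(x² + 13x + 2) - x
This is an ∞ − ∞ indeterminate form.
Multiply and divide by the conjugate √(x²+13x + 2) + x; the x² terms cancel, leaving (13x + 2)/(√(x²+13x + 2)+x) → 13/2.
Limit = 13/2.

Final answer: 13/2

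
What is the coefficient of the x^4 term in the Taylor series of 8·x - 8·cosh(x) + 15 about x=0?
Expand to order 4: 8·x - 8·cosh(x) + 15 = -x^4/3 - 4·x^2 + 8·x + 7 + O(x^5).
The coefficient of x^4 is -1/3.

Final answer: -1/3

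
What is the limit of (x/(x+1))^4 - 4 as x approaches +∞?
As x → +∞: x/(x+1) = 1/(1 + 1/x) → 1, and the 4th power of a limit-1 base also → 1; with the additive constant, 1 - 4 = -3.
Limit = -3.

Final answer: -3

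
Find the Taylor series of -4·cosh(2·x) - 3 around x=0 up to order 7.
-16·x^6/45 - 8·x^4/3 - 8·x^2 - 7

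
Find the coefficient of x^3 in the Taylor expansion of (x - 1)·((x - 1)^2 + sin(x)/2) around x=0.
Expand to order 3: (x - 1)·((x - 1)^2 + sin(x)/2) = 13·x^3/12 - 5·x^2/2 + 5·x/2 - 1 + O(x^4).
The coefficient of x^3 is 13/12.

Final answer: 13/12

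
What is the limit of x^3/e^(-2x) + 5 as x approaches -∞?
The quotient is an ∞/∞ indeterminate form as x → -∞.
Compare growth rates of the dominant terms (exponentials ≫ polynomials ≫ logarithms), or apply L'Hôpital's rule; the quotient → 0.
Adding the constant: 0 + 5 = 5. Limit = 5.

Final answer: 5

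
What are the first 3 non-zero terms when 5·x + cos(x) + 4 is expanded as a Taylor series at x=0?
-x^2/2 + 5·x + 5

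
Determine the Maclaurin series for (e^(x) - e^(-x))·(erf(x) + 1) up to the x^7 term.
x^7/2520 + 19·x^6/(90·√(π)) + x^5/60 - 2·x^4/(3·√(π)) + x^3/3 + 4·x^2/√(π) + 2·x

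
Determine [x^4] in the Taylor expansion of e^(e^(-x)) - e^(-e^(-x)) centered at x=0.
Expand to order 4: e^(e^(-x)) - e^(-e^(-x)) = x^4·(-e^(-1)/24 + 5·e/8) + x^3·(-5·e/6 + e^(-1)/6) + e·x^2 + x·(-e - e^(-1)) - e^(-1) + e + O(x^5).
The coefficient of x^4 is -e^(-1)/24 + 5·e/8.

Final answer: -e^(-1)/24 + 5·e/8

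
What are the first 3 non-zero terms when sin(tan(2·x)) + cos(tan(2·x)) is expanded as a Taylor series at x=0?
-2·x^2 + 2·x + 1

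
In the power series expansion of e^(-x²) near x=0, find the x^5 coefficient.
Expand to order 5: e^(-x²) = x^4/2 - x^2 + 1 + O(x^6).
The coefficient of x^5 is 0.

Final answer: 0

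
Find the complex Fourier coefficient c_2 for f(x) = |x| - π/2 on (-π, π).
Compute the real Fourier coefficients first: a_2 = 0, b_2 = 0.
Then c_2 = (a_2 − i·b_2)/2 = 0.

Final answer: 0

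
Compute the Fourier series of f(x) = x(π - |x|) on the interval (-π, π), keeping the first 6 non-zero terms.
8·sin(x)/π + 8·sin(3·x)/(27·π) + 8·sin(5·x)/(125·π) + 8·sin(7·x)/(343·π) + 8·sin(9·x)/(729·π) + 8·sin(11·x)/(1331·π)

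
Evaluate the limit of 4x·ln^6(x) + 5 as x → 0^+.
The product is a 0·∞ indeterminate form at x → 0⁺.
Rewrite the product as 4·ln^6(x) / x^(-1) and apply L'Hôpital, or use the standard hierarchy x^(-1) ≫ |ln x|^6 as x → 0⁺.
The indeterminate product → 0, so the limit = 5.

Final answer: 5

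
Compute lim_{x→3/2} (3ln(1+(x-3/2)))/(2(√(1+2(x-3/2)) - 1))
Both numerator and denominator → 0 as x → 3/2; this is a 0/0 indeterminate form.
Expand each to leading order near x = 3/2: numerator ~ 3·(x - 3/2), denominator ~ 2·(x - 3/2).
The limit of the ratio is 3/2.

Final answer: 3/2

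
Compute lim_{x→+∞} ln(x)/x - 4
Evaluate the dominant behaviour as x → +∞; each term tends to a finite value or vanishes.
Limit = -4.

Final answer: -4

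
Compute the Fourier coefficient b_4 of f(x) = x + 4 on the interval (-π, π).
b_4 = (1/π) ∫_{-π}^{π} f(x)·sin(4x) dx.
Evaluate the integral (use parity and integration by parts as needed): b_4 = -1/2.

Final answer: -1/2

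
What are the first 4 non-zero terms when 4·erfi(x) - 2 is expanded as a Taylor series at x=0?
4·x^5/(5·√(π)) + 8·x^3/(3·√(π)) + 8·x/√(π) - 2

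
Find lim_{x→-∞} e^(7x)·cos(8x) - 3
Evaluate the dominant behaviour as x → -∞; each term tends to a finite value or vanishes.
Limit = -3.

Final answer: -3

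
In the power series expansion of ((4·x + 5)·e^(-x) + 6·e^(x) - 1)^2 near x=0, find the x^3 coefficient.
Expand to order 3: ((4·x + 5)·e^(-x) + 6·e^(x) - 1)^2 = 175·x^3/3 + 55·x^2 + 100·x + 100 + O(x^4).
The coefficient of x^3 is 175/3.

Final answer: 175/3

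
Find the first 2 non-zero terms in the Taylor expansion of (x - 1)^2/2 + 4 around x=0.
9/2 - x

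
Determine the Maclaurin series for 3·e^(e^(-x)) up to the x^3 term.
-5·e·x^3/2 + 3·e·x^2 - 3·e·x + 3·e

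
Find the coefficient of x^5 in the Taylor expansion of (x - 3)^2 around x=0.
Expand to order 5: (x - 3)^2 = x^2 - 6·x + 9 + O(x^6).
The coefficient of x^5 is 0.

Final answer: 0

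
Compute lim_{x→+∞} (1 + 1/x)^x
As x → +∞: this is the defining limit (1 + 1/x)^x → e^1.
Limit = e.

Final answer: e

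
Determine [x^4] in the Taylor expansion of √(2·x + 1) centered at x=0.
Expand to order 4: √(2·x + 1) = -5·x^4/8 + x^3/2 - x^2/2 + x + 1 + O(x^5).
The coefficient of x^4 is -5/8.

Final answer: -5/8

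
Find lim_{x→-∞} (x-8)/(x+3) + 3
Evaluate the dominant behaviour as x → -∞; each term tends to a finite value or vanishes.
Limit = 4.

Final answer: 4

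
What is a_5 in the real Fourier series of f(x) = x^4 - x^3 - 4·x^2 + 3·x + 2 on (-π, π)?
a_5 = (1/π) ∫_{-π}^{π} f(x)·cos(5x) dx.
Evaluate the integral (use parity and integration by parts as needed): a_5 = 448/625 - 8·π^2/25.

Final answer: 448/625 - 8·π^2/25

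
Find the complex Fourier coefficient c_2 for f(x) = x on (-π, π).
Compute the real Fourier coefficients first: a_2 = 0, b_2 = -1.
Then c_2 = (a_2 − i·b_2)/2 = i/2.

Final answer: i/2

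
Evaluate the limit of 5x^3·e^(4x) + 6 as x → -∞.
The product is a 0·∞ indeterminate form at x → -∞.
Rewrite the product as 5x^3 / e^(-4x) (an ∞/∞ form) and apply L'Hôpital, or use the standard hierarchy e^(4|x|) ≫ |x^3| as x → -∞.
The indeterminate product → 0, so the limit = 6.

Final answer: 6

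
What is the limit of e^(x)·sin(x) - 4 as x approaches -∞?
Evaluate the dominant behaviour as x → -∞; each term tends to a finite value or vanishes.
Limit = -4.

Final answer: -4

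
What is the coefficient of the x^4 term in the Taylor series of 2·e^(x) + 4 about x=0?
Expand to order 4: 2·e^(x) + 4 = x^4/12 + x^3/3 + x^2 + 2·x + 6 + O(x^5).
The coefficient of x^4 is 1/12.

Final answer: 1/12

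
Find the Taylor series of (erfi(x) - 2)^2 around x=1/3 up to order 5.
-4·erfi(1/3) + erfi(1/3)^2 + 4 + (-8·e^(1/9) + 4·e^(1/9)·erfi(1/3))·(x - 1/3)/√(π) + (-8·π·e^(1/9) + 4·π·e^(1/9)·erfi(1/3) + 12·√(π)·e^(2/9))·(x - 1/3)^2/(3·π^(3/2)) + (-88·π·e^(1/9) + 44·π·e^(1/9)·erfi(1/3) + 72·√(π)·e^(2/9))·(x - 1/3)^3/(27·π^(3/2)) + (-116·π·e^(1/9) + 58·π·e^(1/9)·erfi(1/3) + 300·√(π)·e^(2/9))·(x - 1/3)^4/(81·π^(3/2)) + (-284·π·e^(1/9) + 142·π·e^(1/9)·erfi(1/3) + 612·√(π)·e^(2/9))·(x - 1/3)^5/(243·π^(3/2))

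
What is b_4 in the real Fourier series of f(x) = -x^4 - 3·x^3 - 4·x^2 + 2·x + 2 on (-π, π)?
b_4 = (1/π) ∫_{-π}^{π} f(x)·sin(4x) dx.
Evaluate the integral (use parity and integration by parts as needed): b_4 = -25/16 + 3·π^2/2.

Final answer: -25/16 + 3·π^2/2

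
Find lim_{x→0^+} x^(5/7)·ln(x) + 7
The product is a 0·∞ indeterminate form at x → 0⁺.
Rewrite the product as ln(x) / x^(-5/7) and apply L'Hôpital, or use the standard hierarchy x^(-5/7) ≫ |ln x| as x → 0⁺.
The indeterminate product → 0, so the limit = 7.

Final answer: 7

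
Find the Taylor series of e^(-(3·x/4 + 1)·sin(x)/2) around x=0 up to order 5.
-161·x^5/1920 + 3·x^4/64 + x^3/4 - x^2/4 - x/2 + 1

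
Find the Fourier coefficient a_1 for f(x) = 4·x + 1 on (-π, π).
a_1 = (1/π) ∫_{-π}^{π} f(x)·cos(1x) dx.
Evaluate the integral (use parity and integration by parts as needed): a_1 = 0.

Final answer: 0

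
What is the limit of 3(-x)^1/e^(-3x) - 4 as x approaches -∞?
The quotient is an ∞/∞ indeterminate form as x → -∞.
Compare growth rates of the dominant terms (exponentials ≫ polynomials ≫ logarithms), or apply L'Hôpital's rule; the quotient → 0.
Adding the constant: 0 - 4 = -4. Limit = -4.

Final answer: -4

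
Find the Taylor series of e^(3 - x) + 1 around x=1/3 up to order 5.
1 + e^(8/3) - e^(8/3)·(x - 1/3) + e^(8/3)·(x - 1/3)^2/2 - e^(8/3)·(x - 1/3)^3/6 + e^(8/3)·(x - 1/3)^4/24 - e^(8/3)·(x - 1/3)^5/120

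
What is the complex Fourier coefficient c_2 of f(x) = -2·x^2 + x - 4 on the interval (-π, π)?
Compute the real Fourier coefficients first: a_2 = -2, b_2 = -1.
Then c_2 = (a_2 − i·b_2)/2 = -1 + i/2.

Final answer: -1 + i/2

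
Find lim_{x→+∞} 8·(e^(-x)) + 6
Evaluate the dominant behaviour as x → +∞; each term tends to a finite value or vanishes.
Limit = 6.

Final answer: 6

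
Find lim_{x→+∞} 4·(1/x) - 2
Evaluate the dominant behaviour as x → +∞; each term tends to a finite value or vanishes.
Limit = -2.

Final answer: -2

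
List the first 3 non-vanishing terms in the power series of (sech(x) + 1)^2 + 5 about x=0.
13·x^4/12 - 2·x^2 + 9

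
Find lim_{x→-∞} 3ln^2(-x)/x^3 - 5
The quotient is an ∞/∞ indeterminate form as x → -∞.
Compare growth rates of the dominant terms (exponentials ≫ polynomials ≫ logarithms), or apply L'Hôpital's rule; the quotient → 0.
Adding the constant: 0 - 5 = -5. Limit = -5.

Final answer: -5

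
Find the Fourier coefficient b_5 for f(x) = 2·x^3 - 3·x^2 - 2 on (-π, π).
b_5 = (1/π) ∫_{-π}^{π} f(x)·sin(5x) dx.
Evaluate the integral (use parity and integration by parts as needed): b_5 = -24/125 + 4·π^2/5.

Final answer: -24/125 + 4·π^2/5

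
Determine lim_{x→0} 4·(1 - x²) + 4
Direct substitution at x = 0 gives 8.

Final answer: 8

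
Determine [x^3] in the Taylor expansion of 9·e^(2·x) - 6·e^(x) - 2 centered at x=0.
Expand to order 3: 9·e^(2·x) - 6·e^(x) - 2 = 11·x^3 + 15·x^2 + 12·x + 1 + O(x^4).
The coefficient of x^3 is 11.

Final answer: 11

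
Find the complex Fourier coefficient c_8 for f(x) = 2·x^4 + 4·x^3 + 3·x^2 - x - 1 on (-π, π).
Compute the real Fourier coefficients first: a_8 = 21/128 + π^2/4, b_8 = 11/32 - π^2.
Then c_8 = (a_8 − i·b_8)/2 = 21/256 + π^2/8 - 11·i/64 + i·π^2/2.

Final answer: 21/256 + π^2/8 - 11·i/64 + i·π^2/2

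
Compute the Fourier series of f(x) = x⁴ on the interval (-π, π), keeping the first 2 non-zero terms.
(48 - 8·π^2)·cos(x) + π^4/5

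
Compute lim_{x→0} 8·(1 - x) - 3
Direct substitution at x = 0 gives 5.

Final answer: 5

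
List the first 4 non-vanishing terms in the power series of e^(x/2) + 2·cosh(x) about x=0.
x^3/48 + 9·x^2/8 + x/2 + 3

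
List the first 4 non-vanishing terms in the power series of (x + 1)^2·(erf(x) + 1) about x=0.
4·x^3/(3·√(π)) + x^2·(1 + 4/√(π)) + x·(2/√(π) + 2) + 1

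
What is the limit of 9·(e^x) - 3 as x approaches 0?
Direct substitution at x = 0 gives 6.

Final answer: 6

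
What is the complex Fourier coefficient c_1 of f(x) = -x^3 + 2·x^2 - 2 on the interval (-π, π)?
Compute the real Fourier coefficients first: a_1 = -8, b_1 = 12 - 2·π^2.
Then c_1 = (a_1 − i·b_1)/2 = -4 - 6·i + i·π^2.

Final answer: -4 - 6·i + i·π^2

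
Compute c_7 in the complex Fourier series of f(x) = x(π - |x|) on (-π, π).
Compute the real Fourier coefficients first: a_7 = 0, b_7 = 8/(343·π).
Then c_7 = (a_7 − i·b_7)/2 = -4·i/(343·π).

Final answer: -4·i/(343·π)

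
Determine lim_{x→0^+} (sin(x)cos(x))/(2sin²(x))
Both numerator and denominator → 0 as x → 0^+; this is a 0/0 indeterminate form.
Expand each to leading order near x = 0: numerator ~ x, denominator ~ 2·x^2.
The limit of the ratio is ∞.

Final answer: ∞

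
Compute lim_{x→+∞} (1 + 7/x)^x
As x → +∞: this is the defining limit (1 + 7/x)^x → e^7.
Limit = e^(7).

Final answer: e^(7)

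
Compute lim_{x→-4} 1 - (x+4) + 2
Direct substitution at x = -4 gives 3.

Final answer: 3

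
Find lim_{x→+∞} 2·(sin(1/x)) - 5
Evaluate the dominant behaviour as x → +∞; each term tends to a finite value or vanishes.
Limit = -5.

Final answer: -5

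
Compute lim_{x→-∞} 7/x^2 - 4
Evaluate the dominant behaviour as x → -∞; each term tends to a finite value or vanishes.
Limit = -4.

Final answer: -4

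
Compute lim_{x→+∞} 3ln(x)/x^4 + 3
The quotient is an ∞/∞ indeterminate form as x → +∞.
The polynomial denominator x^4 dominates the logarithmic numerator (any positive power of x ≫ ln(x) as x → ∞), so the quotient → 0.
Adding the constant: 0 + 3 = 3. Limit = 3.

Final answer: 3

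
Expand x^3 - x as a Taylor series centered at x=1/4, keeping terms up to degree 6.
-15/64 - 13·(x - 1/4)/16 + 3·(x - 1/4)^2/4 + (x - 1/4)^3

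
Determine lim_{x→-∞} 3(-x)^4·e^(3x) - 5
The product is a 0·∞ indeterminate form at x → -∞.
Rewrite the product as 3(-x)^4 / e^(-3x) (an ∞/∞ form) and apply L'Hôpital, or use the standard hierarchy e^(3|x|) ≫ |(-x)^4| as x → -∞.
The indeterminate product → 0, so the limit = -5.

Final answer: -5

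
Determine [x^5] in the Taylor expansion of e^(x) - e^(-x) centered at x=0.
Expand to order 5: e^(x) - e^(-x) = x^5/60 + x^3/3 + 2·x + O(x^6).
The coefficient of x^5 is 1/60.

Final answer: 1/60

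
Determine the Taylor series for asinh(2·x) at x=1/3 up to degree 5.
asinh(2/3) + 6·√(13)·(x - 1/3)/13 - 36·√(13)·(x - 1/3)^2/169 - 36·√(13)·(x - 1/3)^3/2197 + 6156·√(13)·(x - 1/3)^4/28561 - 479196·√(13)·(x - 1/3)^5/1856465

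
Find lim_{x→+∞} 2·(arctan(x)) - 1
Evaluate the dominant behaviour as x → +∞; each term tends to a finite value or vanishes.
Limit = -1 + π.

Final answer: -1 + π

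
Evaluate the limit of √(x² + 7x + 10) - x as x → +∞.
This is an ∞ − ∞ indeterminate form.
Multiply and divide by the conjugate √(x²+7x + 10) + x; the x² terms cancel, leaving (7x + 10)/(√(x²+7x + 10)+x) → 7/2.
Limit = 7/2.

Final answer: 7/2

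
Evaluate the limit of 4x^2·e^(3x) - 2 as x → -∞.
The product is a 0·∞ indeterminate form at x → -∞.
Rewrite the product as 4x^2 / e^(-3x) (an ∞/∞ form) and apply L'Hôpital, or use the standard hierarchy e^(3|x|) ≫ |x^2| as x → -∞.
The indeterminate product → 0, so the limit = -2.

Final answer: -2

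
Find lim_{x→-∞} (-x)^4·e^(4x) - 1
The product is a 0·∞ indeterminate form at x → -∞.
Rewrite the product as (-x)^4 / e^(-4x) (an ∞/∞ form) and apply L'Hôpital, or use the standard hierarchy e^(4|x|) ≫ |(-x)^4| as x → -∞.
The indeterminate product → 0, so the limit = -1.

Final answer: -1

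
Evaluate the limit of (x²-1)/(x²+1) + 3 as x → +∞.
Evaluate the dominant behaviour as x → +∞; each term tends to a finite value or vanishes.
Limit = 4.

Final answer: 4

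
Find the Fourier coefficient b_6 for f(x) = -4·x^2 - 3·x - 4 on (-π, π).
b_6 = (1/π) ∫_{-π}^{π} f(x)·sin(6x) dx.
Evaluate the integral (use parity and integration by parts as needed): b_6 = 1.

Final answer: 1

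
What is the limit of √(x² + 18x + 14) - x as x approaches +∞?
This is an ∞ − ∞ indeterminate form.
Multiply and divide by the conjugate √(x²+18x + 14) + x; the x² terms cancel, leaving (18x + 14)/(√(x²+18x + 14)+x) → 18/2 = 9.
Limit = 9.

Final answer: 9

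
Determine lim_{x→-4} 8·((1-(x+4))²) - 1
Direct substitution at x = -4 gives 7.

Final answer: 7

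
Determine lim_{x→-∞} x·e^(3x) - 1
The product is a 0·∞ indeterminate form at x → -∞.
Rewrite the product as x / e^(-3x) (an ∞/∞ form) and apply L'Hôpital, or use the standard hierarchy e^(3|x|) ≫ |x| as x → -∞.
The indeterminate product → 0, so the limit = -1.

Final answer: -1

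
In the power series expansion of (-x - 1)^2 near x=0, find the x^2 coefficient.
Expand to order 2: (-x - 1)^2 = x^2 + 2·x + 1 + O(x^3).
The coefficient of x^2 is 1.

Final answer: 1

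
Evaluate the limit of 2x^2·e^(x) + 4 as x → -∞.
The product is a 0·∞ indeterminate form at x → -∞.
Rewrite the product as 2x^2 / e^(-x) (an ∞/∞ form) and apply L'Hôpital, or use the standard hierarchy e^(|x|) ≫ |x^2| as x → -∞.
The indeterminate product → 0, so the limit = 4.

Final answer: 4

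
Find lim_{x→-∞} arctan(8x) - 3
Evaluate the dominant behaviour as x → -∞; each term tends to a finite value or vanishes.
Limit = -3 - π/2.

Final answer: -3 - π/2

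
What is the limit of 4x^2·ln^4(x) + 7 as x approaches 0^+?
The product is a 0·∞ indeterminate form at x → 0⁺.
Rewrite the product as 4·ln^4(x) / x^(-2) and apply L'Hôpital, or use the standard hierarchy x^(-2) ≫ |ln x|^4 as x → 0⁺.
The indeterminate product → 0, so the limit = 7.

Final answer: 7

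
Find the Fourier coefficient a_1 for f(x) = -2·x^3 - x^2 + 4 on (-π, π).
a_1 = (1/π) ∫_{-π}^{π} f(x)·cos(1x) dx.
Evaluate the integral (use parity and integration by parts as needed): a_1 = 4.

Final answer: 4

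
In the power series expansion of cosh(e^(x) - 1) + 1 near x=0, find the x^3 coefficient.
Expand to order 3: cosh(e^(x) - 1) + 1 = x^3/2 + x^2/2 + 2 + O(x^4).
The coefficient of x^3 is 1/2.

Final answer: 1/2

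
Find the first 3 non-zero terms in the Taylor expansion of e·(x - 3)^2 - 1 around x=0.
e·x^2 - 6·e·x - 1 + 9·e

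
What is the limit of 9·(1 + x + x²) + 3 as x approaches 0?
Direct substitution at x = 0 gives 12.

Final answer: 12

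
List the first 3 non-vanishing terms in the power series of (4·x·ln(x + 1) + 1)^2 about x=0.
-4·x^3 + 8·x^2 + 1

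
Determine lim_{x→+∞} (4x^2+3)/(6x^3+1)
This is an ∞/∞ indeterminate form as x → +∞.
Divide numerator and denominator by x^3 and let the lower-order terms vanish; the numerator's degree 2 is below the denominator's degree 3, so the quotient → 0.
Limit = 0.

Final answer: 0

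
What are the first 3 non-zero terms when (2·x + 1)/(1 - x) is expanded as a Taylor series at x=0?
3·x^2 + 3·x + 1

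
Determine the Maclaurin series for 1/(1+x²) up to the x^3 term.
1 - x^2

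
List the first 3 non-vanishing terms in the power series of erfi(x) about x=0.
x^5/(5·√(π)) + 2·x^3/(3·√(π)) + 2·x/√(π)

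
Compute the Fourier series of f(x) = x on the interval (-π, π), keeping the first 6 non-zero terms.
2·sin(x) - sin(2·x) + 2·sin(3·x)/3 - sin(4·x)/2 + 2·sin(5·x)/5 - sin(6·x)/3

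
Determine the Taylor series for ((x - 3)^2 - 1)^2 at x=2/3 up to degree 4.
1600/81 - 1120·(x - 2/3)/27 + 92·(x - 2/3)^2/3 - 28·(x - 2/3)^3/3 + (x - 2/3)^4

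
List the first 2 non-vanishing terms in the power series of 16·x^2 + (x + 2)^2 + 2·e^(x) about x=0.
6·x + 6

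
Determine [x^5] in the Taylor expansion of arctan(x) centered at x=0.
Expand to order 5: arctan(x) = x^5/5 - x^3/3 + x + O(x^6).
The coefficient of x^5 is 1/5.

Final answer: 1/5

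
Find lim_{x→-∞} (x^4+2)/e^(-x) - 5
The quotient is an ∞/∞ indeterminate form as x → -∞.
Compare growth rates of the dominant terms (exponentials ≫ polynomials ≫ logarithms), or apply L'Hôpital's rule; the quotient → 0.
Adding the constant: 0 - 5 = -5. Limit = -5.

Final answer: -5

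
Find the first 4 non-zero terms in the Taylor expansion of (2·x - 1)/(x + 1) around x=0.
3·x^3 - 3·x^2 + 3·x - 1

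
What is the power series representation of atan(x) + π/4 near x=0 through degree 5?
x^5/5 - x^3/3 + x + π/4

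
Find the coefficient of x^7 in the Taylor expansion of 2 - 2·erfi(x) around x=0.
Expand to order 7: 2 - 2·erfi(x) = -2·x^7/(21·√(π)) - 2·x^5/(5·√(π)) - 4·x^3/(3·√(π)) - 4·x/√(π) + 2 + O(x^8).
The coefficient of x^7 is -2/(21·√(π)).

Final answer: -2/(21·√(π))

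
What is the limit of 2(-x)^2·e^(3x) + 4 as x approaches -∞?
The product is a 0·∞ indeterminate form at x → -∞.
Rewrite the product as 2(-x)^2 / e^(-3x) (an ∞/∞ form) and apply L'Hôpital, or use the standard hierarchy e^(3|x|) ≫ |(-x)^2| as x → -∞.
The indeterminate product → 0, so the limit = 4.

Final answer: 4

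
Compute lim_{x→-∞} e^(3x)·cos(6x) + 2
Evaluate the dominant behaviour as x → -∞; each term tends to a finite value or vanishes.
Limit = 2.

Final answer: 2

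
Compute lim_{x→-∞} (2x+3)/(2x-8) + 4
Evaluate the dominant behaviour as x → -∞; each term tends to a finite value or vanishes.
Limit = 5.

Final answer: 5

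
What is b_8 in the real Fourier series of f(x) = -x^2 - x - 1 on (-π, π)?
b_8 = (1/π) ∫_{-π}^{π} f(x)·sin(8x) dx.
Evaluate the integral (use parity and integration by parts as needed): b_8 = 1/4.

Final answer: 1/4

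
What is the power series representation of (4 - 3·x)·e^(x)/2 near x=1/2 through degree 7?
5·e^(1/2)/4 - e^(1/2)·(x - 1/2)/4 - 7·e^(1/2)·(x - 1/2)^2/8 - 13·e^(1/2)·(x - 1/2)^3/24 - 19·e^(1/2)·(x - 1/2)^4/96 - 5·e^(1/2)·(x - 1/2)^5/96 - 31·e^(1/2)·(x - 1/2)^6/2880 - 37·e^(1/2)·(x - 1/2)^7/20160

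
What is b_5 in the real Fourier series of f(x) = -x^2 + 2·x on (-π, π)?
b_5 = (1/π) ∫_{-π}^{π} f(x)·sin(5x) dx.
Evaluate the integral (use parity and integration by parts as needed): b_5 = 4/5.

Final answer: 4/5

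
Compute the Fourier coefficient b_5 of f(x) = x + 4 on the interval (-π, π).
b_5 = (1/π) ∫_{-π}^{π} f(x)·sin(5x) dx.
Evaluate the integral (use parity and integration by parts as needed): b_5 = 2/5.

Final answer: 2/5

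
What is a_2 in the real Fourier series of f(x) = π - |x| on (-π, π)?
a_2 = (1/π) ∫_{-π}^{π} f(x)·cos(2x) dx.
Evaluate the integral (use parity and integration by parts as needed): a_2 = 0.

Final answer: 0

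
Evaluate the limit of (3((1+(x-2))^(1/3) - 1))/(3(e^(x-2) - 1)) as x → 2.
Both numerator and denominator → 0 as x → 2; this is a 0/0 indeterminate form.
Expand each to leading order near x = 2: numerator ~ (x - 2), denominator ~ 3·(x - 2).
The limit of the ratio is 1/3.

Final answer: 1/3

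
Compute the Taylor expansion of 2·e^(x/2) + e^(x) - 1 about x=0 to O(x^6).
17·x^5/1920 + 3·x^4/64 + 5·x^3/24 + 3·x^2/4 + 2·x + 2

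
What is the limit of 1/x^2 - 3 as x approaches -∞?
Evaluate the dominant behaviour as x → -∞; each term tends to a finite value or vanishes.
Limit = -3.

Final answer: -3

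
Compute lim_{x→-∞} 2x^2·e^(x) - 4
The product is a 0·∞ indeterminate form at x → -∞.
Rewrite the product as 2x^2 / e^(-x) (an ∞/∞ form) and apply L'Hôpital, or use the standard hierarchy e^(|x|) ≫ |x^2| as x → -∞.
The indeterminate product → 0, so the limit = -4.

Final answer: -4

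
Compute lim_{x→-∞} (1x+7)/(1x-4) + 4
Evaluate the dominant behaviour as x → -∞; each term tends to a finite value or vanishes.
Limit = 5.

Final answer: 5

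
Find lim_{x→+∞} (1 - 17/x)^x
As x → +∞: this is the defining limit (1 - 17/x)^x → e^(-17).
Limit = e^(-17).

Final answer: e^(-17)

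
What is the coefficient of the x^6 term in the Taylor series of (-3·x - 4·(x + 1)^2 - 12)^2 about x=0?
Expand to order 6: (-3·x - 4·(x + 1)^2 - 12)^2 = 16·x^4 + 88·x^3 + 249·x^2 + 352·x + 256 + O(x^7).
The coefficient of x^6 is 0.

Final answer: 0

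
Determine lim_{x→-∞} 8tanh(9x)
Evaluate the dominant behaviour as x → -∞; each term tends to a finite value or vanishes.
Limit = -8.

Final answer: -8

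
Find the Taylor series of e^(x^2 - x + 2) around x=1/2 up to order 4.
e^(7/4) + e^(7/4)·(x - 1/2)^2 + e^(7/4)·(x - 1/2)^4/2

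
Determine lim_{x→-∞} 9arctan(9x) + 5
Evaluate the dominant behaviour as x → -∞; each term tends to a finite value or vanishes.
Limit = 5 - 9·π/2.

Final answer: 5 - 9·π/2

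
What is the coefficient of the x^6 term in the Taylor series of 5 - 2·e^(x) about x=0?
Expand to order 6: 5 - 2·e^(x) = -x^6/360 - x^5/60 - x^4/12 - x^3/3 - x^2 - 2·x + 3 + O(x^7).
The coefficient of x^6 is -1/360.

Final answer: -1/360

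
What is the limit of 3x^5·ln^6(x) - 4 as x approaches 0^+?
The product is a 0·∞ indeterminate form at x → 0⁺.
Rewrite the product as 3·ln^6(x) / x^(-5) and apply L'Hôpital, or use the standard hierarchy x^(-5) ≫ |ln x|^6 as x → 0⁺.
The indeterminate product → 0, so the limit = -4.

Final answer: -4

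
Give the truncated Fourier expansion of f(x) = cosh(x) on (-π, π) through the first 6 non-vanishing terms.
-cos(x)·sinh(π)/π + 2·cos(2·x)·sinh(π)/(5·π) - cos(3·x)·sinh(π)/(5·π) + 2·cos(4·x)·sinh(π)/(17·π) - cos(5·x)·sinh(π)/(13·π) + sinh(π)/π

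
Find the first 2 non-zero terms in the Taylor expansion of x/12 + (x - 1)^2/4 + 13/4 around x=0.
7/2 - 5·x/12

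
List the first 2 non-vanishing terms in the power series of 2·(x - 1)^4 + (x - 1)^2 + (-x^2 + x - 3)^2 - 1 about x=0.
11 - 16·x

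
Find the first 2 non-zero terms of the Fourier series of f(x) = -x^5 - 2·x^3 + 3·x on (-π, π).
(-210 - 2·π^4 + 36·π^2)·sin(x) + (-3·π^2 + 3/2 + π^4)·sin(2·x)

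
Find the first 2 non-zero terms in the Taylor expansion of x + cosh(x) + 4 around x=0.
x + 5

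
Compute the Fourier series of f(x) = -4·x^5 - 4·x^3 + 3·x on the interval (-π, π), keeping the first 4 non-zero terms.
(-906 - 8·π^4 + 152·π^2)·sin(x) + (-16·π^2 + 21 + 4·π^4)·sin(2·x) + (-8·π^4/3 - 14/81 + 88·π^2/27)·sin(3·x) + (-π^2/2 - 21/16 + 2·π^4)·sin(4·x)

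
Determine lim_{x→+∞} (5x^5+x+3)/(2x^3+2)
This is an ∞/∞ indeterminate form as x → +∞.
Divide numerator and denominator by x^5 and let the lower-order terms vanish; the numerator's degree 5 exceeds the denominator's degree 3, so the quotient diverges.
Limit = ∞.

Final answer: ∞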